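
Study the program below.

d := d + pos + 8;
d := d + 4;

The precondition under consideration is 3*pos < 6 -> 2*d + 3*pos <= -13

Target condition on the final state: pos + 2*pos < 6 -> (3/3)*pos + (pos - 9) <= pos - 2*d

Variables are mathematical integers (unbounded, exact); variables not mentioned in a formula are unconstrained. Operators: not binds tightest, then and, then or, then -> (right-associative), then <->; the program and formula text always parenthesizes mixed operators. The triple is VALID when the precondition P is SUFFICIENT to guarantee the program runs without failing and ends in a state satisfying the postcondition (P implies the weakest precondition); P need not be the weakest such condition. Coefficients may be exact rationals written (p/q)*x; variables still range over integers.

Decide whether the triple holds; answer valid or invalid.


Working backward. After the program, the postcondition pos + 2*pos < 6 -> (3/3)*pos + (pos - 9) <= pos - 2*d must hold; in canonical form it is 3*pos < 6 -> 2*d + pos <= 9.
Before d := d + 4: 3*pos < 6 -> 2*d + pos <= 1
Before d := d + pos + 8: 3*pos < 6 -> 2*d + 3*pos <= -15
The weakest precondition is 3*pos < 6 -> 2*d + 3*pos <= -15.
Check whether 3*pos < 6 -> 2*d + 3*pos <= -13 implies it.
Countermodel: at the initial state d = 1, pos = -5, the precondition holds but the weakest precondition fails.
Answer: invalid


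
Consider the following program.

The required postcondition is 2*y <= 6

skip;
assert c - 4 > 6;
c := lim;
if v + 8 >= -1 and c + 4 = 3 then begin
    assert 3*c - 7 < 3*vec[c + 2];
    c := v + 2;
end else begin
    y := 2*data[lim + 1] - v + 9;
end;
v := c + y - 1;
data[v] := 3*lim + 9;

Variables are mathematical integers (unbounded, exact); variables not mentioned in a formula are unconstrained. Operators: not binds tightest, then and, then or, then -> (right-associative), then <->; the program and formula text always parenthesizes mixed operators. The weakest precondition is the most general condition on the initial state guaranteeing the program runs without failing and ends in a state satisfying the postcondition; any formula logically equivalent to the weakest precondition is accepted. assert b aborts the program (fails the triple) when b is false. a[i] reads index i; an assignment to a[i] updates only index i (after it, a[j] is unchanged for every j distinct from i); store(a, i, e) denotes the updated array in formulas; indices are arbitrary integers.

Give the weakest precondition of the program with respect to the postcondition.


Working backward. After the program, 2*y <= 6 must hold.
Before data[v] := 3*lim + 9: 2*y <= 6
Before v := c + y - 1: 2*y <= 6
Then branch requires 3*c < 3*vec[c + 2] + 7 and 2*y <= 6; else branch requires 4*data[lim + 1] <= 2*v - 12.
Before the if: ((v >= -9 and c = -1) -> (3*c < 3*vec[c + 2] + 7 and 2*y <= 6)) and ((not (v >= -9 and c = -1)) -> 4*data[lim + 1] <= 2*v - 12)
Before c := lim: ((v >= -9 and lim = -1) -> (3*lim < 3*vec[lim + 2] + 7 and 2*y <= 6)) and ((not (v >= -9 and lim = -1)) -> 4*data[lim + 1] <= 2*v - 12)
Before assert c - 4 > 6: c > 10 and ((v >= -9 and lim = -1) -> (3*lim < 3*vec[lim + 2] + 7 and 2*y <= 6)) and ((not (v >= -9 and lim = -1)) -> 4*data[lim + 1] <= 2*v - 12)
Before skip: c > 10 and ((v >= -9 and lim = -1) -> (3*lim < 3*vec[lim + 2] + 7 and 2*y <= 6)) and ((not (v >= -9 and lim = -1)) -> 4*data[lim + 1] <= 2*v - 12)
Answer: WP = c > 10 and ((v >= -9 and lim = -1) -> (3*lim < 3*vec[lim + 2] + 7 and 2*y <= 6)) and ((not (v >= -9 and lim = -1)) -> 4*data[lim + 1] <= 2*v - 12)


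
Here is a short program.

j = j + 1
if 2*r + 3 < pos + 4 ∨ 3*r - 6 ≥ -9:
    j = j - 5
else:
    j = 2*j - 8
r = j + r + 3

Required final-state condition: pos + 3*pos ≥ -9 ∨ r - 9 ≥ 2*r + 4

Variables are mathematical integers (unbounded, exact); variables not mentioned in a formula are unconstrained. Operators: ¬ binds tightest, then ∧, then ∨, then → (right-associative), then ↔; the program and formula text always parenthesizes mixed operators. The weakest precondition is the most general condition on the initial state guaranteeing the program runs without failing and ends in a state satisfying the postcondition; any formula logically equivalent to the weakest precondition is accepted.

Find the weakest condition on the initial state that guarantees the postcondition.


Working backward. After the program, the postcondition pos + 3*pos ≥ -9 ∨ r - 9 ≥ 2*r + 4 must hold; in canonical form it is 4*pos ≥ -9 ∨ r ≤ -13.
Before r := j + r + 3: 4*pos ≥ -9 ∨ j + r ≤ -16
Then branch requires 4*pos ≥ -9 ∨ j + r ≤ -11; else branch requires 4*pos ≥ -9 ∨ 2*j + r ≤ -8.
Before the if: ((2*r < pos + 1 ∨ 3*r ≥ -3) → (4*pos ≥ -9 ∨ j + r ≤ -11)) ∧ ((¬(2*r < pos + 1 ∨ 3*r ≥ -3)) → (4*pos ≥ -9 ∨ 2*j + r ≤ -8))
Before j := j + 1: ((2*r < pos + 1 ∨ 3*r ≥ -3) → (4*pos ≥ -9 ∨ j + r ≤ -12)) ∧ ((¬(2*r < pos + 1 ∨ 3*r ≥ -3)) → (4*pos ≥ -9 ∨ 2*j + r ≤ -10))
Answer: WP = ((2*r < pos + 1 ∨ 3*r ≥ -3) → (4*pos ≥ -9 ∨ j + r ≤ -12)) ∧ ((¬(2*r < pos + 1 ∨ 3*r ≥ -3)) → (4*pos ≥ -9 ∨ 2*j + r ≤ -10))


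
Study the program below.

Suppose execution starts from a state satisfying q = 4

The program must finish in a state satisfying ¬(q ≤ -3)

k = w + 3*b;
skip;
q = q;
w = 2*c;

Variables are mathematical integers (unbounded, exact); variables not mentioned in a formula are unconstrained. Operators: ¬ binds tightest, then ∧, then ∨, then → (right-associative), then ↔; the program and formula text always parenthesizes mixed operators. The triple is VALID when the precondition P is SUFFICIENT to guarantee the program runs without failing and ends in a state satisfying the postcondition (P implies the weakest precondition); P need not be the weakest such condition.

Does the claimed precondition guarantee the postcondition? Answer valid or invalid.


Working backward. After the program, ¬(q ≤ -3) must hold.
Before w := 2*c: ¬(q ≤ -3)
Before q := q: ¬(q ≤ -3)
Before skip: ¬(q ≤ -3)
Before k := w + 3*b: ¬(q ≤ -3)
The weakest precondition is ¬(q ≤ -3).
Check whether q = 4 implies it.
Every state satisfying the precondition satisfies the weakest precondition: the implication holds.
Answer: valid


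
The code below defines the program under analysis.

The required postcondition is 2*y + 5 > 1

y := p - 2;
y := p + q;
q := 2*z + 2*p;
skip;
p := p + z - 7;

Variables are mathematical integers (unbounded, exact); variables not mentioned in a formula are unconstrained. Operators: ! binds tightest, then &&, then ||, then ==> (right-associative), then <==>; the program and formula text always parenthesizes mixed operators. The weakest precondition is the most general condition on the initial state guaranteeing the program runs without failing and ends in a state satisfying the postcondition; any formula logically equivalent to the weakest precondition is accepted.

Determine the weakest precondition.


Working backward. After the program, the postcondition 2*y + 5 > 1 must hold; in canonical form it is 2*y > -4.
Before p := p + z - 7: 2*y > -4
Before skip: 2*y > -4
Before q := 2*z + 2*p: 2*y > -4
Before y := p + q: 2*p + 2*q > -4
Before y := p - 2: 2*p + 2*q > -4
Answer: WP = 2*p + 2*q > -4


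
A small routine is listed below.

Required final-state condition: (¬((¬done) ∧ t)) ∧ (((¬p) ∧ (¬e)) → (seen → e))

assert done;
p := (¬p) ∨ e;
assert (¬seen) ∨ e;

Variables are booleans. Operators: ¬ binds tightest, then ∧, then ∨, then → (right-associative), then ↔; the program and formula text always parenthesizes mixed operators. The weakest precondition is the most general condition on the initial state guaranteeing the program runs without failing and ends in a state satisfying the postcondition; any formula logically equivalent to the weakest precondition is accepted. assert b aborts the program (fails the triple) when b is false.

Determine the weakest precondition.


Working backward. After the program, (¬((¬done) ∧ t)) ∧ (((¬p) ∧ (¬e)) → (seen → e)) must hold.
Before assert (¬seen) ∨ e: ((¬seen) ∨ e) ∧ (¬((¬done) ∧ t)) ∧ (((¬p) ∧ (¬e)) → (seen → e))
Before p := (¬p) ∨ e: ((¬seen) ∨ e) ∧ (¬((¬done) ∧ t)) ∧ (((¬((¬p) ∨ e)) ∧ (¬e)) → (seen → e))
Before assert done: done ∧ ((¬seen) ∨ e) ∧ (¬((¬done) ∧ t)) ∧ (((¬((¬p) ∨ e)) ∧ (¬e)) → (seen → e))
Answer: WP = done ∧ ((¬seen) ∨ e) ∧ (¬((¬done) ∧ t)) ∧ (((¬((¬p) ∨ e)) ∧ (¬e)) → (seen → e))


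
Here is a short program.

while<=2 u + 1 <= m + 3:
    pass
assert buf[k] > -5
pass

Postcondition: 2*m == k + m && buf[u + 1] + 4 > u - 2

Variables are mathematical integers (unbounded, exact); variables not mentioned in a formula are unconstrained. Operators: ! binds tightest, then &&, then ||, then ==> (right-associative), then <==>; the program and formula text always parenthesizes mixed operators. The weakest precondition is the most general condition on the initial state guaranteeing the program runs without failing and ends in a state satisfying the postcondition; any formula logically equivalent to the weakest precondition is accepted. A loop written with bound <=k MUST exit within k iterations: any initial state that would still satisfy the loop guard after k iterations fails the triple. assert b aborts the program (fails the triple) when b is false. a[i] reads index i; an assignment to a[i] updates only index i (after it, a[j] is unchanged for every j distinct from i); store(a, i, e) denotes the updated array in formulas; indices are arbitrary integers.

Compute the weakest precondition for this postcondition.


Working backward. After the program, the postcondition 2*m == k + m && buf[u + 1] + 4 > u - 2 must hold; in canonical form it is m == k && buf[u + 1] > u - 6.
Before skip: m == k && buf[u + 1] > u - 6
Before assert buf[k] > -5: buf[k] > -5 && m == k && buf[u + 1] > u - 6
Before the loop (bound <=2), unroll the exhaustion recursion (WP_0 = exit-now case; WP_j = one more guarded iteration, up to j = 2):
  WP_0: (!(u <= m + 2)) && buf[k] > -5 && m == k && buf[u + 1] > u - 6
  WP_1: (u <= m + 2 ==> ((!(u <= m + 2)) && buf[k] > -5 && m == k && buf[u + 1] > u - 6)) && ((!(u <= m + 2)) ==> (buf[k] > -5 && m == k && buf[u + 1] > u - 6))
  WP_2: (u <= m + 2 ==> ((u <= m + 2 ==> ((!(u <= m + 2)) && buf[k] > -5 && m == k && buf[u + 1] > u - 6)) && ((!(u <= m + 2)) ==> (buf[k] > -5 && m == k && buf[u + 1] > u - 6)))) && ((!(u <= m + 2)) ==> (buf[k] > -5 && m == k && buf[u + 1] > u - 6))
So before the loop: (u <= m + 2 ==> ((u <= m + 2 ==> ((!(u <= m + 2)) && buf[k] > -5 && m == k && buf[u + 1] > u - 6)) && ((!(u <= m + 2)) ==> (buf[k] > -5 && m == k && buf[u + 1] > u - 6)))) && ((!(u <= m + 2)) ==> (buf[k] > -5 && m == k && buf[u + 1] > u - 6))
Answer: WP = (u <= m + 2 ==> ((u <= m + 2 ==> ((!(u <= m + 2)) && buf[k] > -5 && m == k && buf[u + 1] > u - 6)) && ((!(u <= m + 2)) ==> (buf[k] > -5 && m == k && buf[u + 1] > u - 6)))) && ((!(u <= m + 2)) ==> (buf[k] > -5 && m == k && buf[u + 1] > u - 6))


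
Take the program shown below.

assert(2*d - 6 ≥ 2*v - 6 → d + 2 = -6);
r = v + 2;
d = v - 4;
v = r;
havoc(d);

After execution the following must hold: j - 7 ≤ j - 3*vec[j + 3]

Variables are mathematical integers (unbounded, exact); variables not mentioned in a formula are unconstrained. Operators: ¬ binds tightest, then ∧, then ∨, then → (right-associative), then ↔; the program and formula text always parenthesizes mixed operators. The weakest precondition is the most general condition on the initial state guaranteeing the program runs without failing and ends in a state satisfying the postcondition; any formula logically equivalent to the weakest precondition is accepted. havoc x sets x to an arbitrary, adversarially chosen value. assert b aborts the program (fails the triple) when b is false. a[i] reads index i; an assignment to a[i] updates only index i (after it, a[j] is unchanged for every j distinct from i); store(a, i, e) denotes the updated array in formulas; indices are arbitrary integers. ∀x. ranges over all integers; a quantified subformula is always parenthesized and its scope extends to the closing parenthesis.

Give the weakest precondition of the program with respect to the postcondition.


Working backward. After the program, the postcondition j - 7 ≤ j - 3*vec[j + 3] must hold; in canonical form it is 3*vec[j + 3] ≤ 7.
Before havoc d: 3*vec[j + 3] ≤ 7
Before v := r: 3*vec[j + 3] ≤ 7
Before d := v - 4: 3*vec[j + 3] ≤ 7
Before r := v + 2: 3*vec[j + 3] ≤ 7
Before assert 2*d - 6 ≥ 2*v - 6 → d + 2 = -6: (2*d ≥ 2*v → d = -8) ∧ 3*vec[j + 3] ≤ 7
Answer: WP = (2*d ≥ 2*v → d = -8) ∧ 3*vec[j + 3] ≤ 7


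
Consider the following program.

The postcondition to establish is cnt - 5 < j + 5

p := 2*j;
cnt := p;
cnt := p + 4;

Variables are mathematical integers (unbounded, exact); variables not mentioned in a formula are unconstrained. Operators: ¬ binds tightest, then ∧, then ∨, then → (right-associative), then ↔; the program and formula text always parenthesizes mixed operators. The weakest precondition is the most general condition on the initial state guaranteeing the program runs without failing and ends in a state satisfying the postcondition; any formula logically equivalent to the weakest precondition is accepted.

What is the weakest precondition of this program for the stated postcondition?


Working backward. After the program, the postcondition cnt - 5 < j + 5 must hold; in canonical form it is cnt < j + 10.
Before cnt := p + 4: p < j + 6
Before cnt := p: p < j + 6
Before p := 2*j: j < 6
Answer: WP = j < 6


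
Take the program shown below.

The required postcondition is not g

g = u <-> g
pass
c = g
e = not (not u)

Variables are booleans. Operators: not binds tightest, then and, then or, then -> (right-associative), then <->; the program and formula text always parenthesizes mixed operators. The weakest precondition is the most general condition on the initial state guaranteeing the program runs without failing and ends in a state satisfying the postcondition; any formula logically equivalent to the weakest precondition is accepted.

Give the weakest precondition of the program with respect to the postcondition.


Working backward. After the program, not g must hold.
Before e := not (not u): not g
Before c := g: not g
Before skip: not g
Before g := u <-> g: not (u <-> g)
Answer: WP = not (u <-> g)


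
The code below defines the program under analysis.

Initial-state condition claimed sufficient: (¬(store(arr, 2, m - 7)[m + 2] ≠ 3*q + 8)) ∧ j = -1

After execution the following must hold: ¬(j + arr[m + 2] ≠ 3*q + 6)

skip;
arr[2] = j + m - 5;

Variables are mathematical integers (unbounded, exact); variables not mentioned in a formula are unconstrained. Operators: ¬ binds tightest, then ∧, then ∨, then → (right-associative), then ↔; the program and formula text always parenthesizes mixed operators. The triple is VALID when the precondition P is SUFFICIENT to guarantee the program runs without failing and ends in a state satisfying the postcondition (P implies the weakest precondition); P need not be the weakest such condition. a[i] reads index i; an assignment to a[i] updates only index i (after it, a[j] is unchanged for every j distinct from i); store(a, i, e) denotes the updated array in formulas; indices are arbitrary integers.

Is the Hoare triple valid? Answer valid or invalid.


Working backward. After the program, the postcondition ¬(j + arr[m + 2] ≠ 3*q + 6) must hold; in canonical form it is ¬(arr[m + 2] + j ≠ 3*q + 6).
Before arr[2] := j + m - 5: ¬(store(arr, 2, j + m - 5)[m + 2] + j ≠ 3*q + 6)
Before skip: ¬(store(arr, 2, j + m - 5)[m + 2] + j ≠ 3*q + 6)
The weakest precondition is ¬(store(arr, 2, j + m - 5)[m + 2] + j ≠ 3*q + 6).
Check whether (¬(store(arr, 2, m - 7)[m + 2] ≠ 3*q + 8)) ∧ j = -1 implies it.
Countermodel: at the initial state arr = {[1] = 8, [2] = 3, elsewhere 3}, j = -1, m = -1, q = 0, the precondition holds but the weakest precondition fails.
Answer: invalid


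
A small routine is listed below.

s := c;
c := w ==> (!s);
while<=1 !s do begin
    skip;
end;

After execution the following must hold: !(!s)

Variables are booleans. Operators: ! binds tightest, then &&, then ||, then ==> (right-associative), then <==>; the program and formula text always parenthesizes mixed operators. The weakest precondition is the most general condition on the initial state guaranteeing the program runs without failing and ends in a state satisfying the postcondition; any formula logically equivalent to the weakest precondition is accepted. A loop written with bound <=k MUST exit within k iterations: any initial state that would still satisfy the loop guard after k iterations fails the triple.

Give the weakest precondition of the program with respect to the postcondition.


Working backward. After the program, the postcondition !(!s) must hold; in canonical form it is s.
Before the loop (bound <=1), unroll the exhaustion recursion (WP_0 = exit-now case; WP_j = one more guarded iteration, up to j = 1):
  WP_0: s
  WP_1: (!s) ==> s
So before the loop: (!s) ==> s
Before c := w ==> (!s): (!s) ==> s
Before s := c: (!c) ==> c
Answer: WP = (!c) ==> c


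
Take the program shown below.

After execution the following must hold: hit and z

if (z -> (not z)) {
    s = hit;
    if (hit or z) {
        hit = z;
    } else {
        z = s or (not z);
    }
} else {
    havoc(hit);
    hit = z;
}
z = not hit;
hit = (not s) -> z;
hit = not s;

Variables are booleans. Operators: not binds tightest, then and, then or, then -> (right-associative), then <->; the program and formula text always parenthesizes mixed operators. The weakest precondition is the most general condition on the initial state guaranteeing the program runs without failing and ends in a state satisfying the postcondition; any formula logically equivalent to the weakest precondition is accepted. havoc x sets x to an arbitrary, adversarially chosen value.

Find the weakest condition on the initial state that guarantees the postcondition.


Working backward. After the program, hit and z must hold.
Before hit := not s: (not s) and z
Before hit := (not s) -> z: (not s) and z
Before z := not hit: (not s) and (not hit)
Then branch requires ((hit or z) -> ((not hit) and (not z))) and ((not (hit or z)) -> (not hit)); else branch requires (not s) and (not z).
Before the if: ((z -> (not z)) -> (((hit or z) -> ((not hit) and (not z))) and ((not (hit or z)) -> (not hit)))) and ((not (z -> (not z))) -> ((not s) and (not z)))
Answer: WP = ((z -> (not z)) -> (((hit or z) -> ((not hit) and (not z))) and ((not (hit or z)) -> (not hit)))) and ((not (z -> (not z))) -> ((not s) and (not z)))


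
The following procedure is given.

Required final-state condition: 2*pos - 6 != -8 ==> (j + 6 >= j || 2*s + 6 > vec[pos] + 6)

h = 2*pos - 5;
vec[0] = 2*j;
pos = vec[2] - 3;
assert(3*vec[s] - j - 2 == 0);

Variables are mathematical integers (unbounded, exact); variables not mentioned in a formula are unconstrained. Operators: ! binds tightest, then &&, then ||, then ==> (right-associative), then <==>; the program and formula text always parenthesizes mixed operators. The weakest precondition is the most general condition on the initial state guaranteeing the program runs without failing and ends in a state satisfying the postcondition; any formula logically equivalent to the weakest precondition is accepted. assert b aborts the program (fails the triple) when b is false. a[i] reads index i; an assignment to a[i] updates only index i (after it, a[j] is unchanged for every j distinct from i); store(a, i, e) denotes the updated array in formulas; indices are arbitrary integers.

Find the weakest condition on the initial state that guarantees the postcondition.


Working backward. After the program, the postcondition 2*pos - 6 != -8 ==> (j + 6 >= j || 2*s + 6 > vec[pos] + 6) must hold; in canonical form it is true.
Before assert 3*vec[s] - j - 2 == 0: 3*vec[s] == j + 2
Before pos := vec[2] - 3: 3*vec[s] == j + 2
Before vec[0] := 2*j: 3*store(vec, 0, 2*j)[s] == j + 2
Before h := 2*pos - 5: 3*store(vec, 0, 2*j)[s] == j + 2
Answer: WP = 3*store(vec, 0, 2*j)[s] == j + 2


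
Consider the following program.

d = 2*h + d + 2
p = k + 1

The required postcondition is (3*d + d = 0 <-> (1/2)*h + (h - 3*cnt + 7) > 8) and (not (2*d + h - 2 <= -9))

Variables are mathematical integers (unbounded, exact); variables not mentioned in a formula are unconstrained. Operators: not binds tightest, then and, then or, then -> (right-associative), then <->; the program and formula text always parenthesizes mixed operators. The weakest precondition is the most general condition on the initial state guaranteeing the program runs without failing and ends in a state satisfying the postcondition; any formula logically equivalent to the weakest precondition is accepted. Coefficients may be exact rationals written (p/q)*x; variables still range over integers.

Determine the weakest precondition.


Working backward. After the program, the postcondition (3*d + d = 0 <-> (1/2)*h + (h - 3*cnt + 7) > 8) and (not (2*d + h - 2 <= -9)) must hold; in canonical form it is (4*d = 0 <-> (3/2)*h > 3*cnt + 1) and (not (2*d + h <= -7)).
Before p := k + 1: (4*d = 0 <-> (3/2)*h > 3*cnt + 1) and (not (2*d + h <= -7))
Before d := 2*h + d + 2: (4*d + 8*h = -8 <-> (3/2)*h > 3*cnt + 1) and (not (2*d + 5*h <= -11))
Answer: WP = (4*d + 8*h = -8 <-> (3/2)*h > 3*cnt + 1) and (not (2*d + 5*h <= -11))


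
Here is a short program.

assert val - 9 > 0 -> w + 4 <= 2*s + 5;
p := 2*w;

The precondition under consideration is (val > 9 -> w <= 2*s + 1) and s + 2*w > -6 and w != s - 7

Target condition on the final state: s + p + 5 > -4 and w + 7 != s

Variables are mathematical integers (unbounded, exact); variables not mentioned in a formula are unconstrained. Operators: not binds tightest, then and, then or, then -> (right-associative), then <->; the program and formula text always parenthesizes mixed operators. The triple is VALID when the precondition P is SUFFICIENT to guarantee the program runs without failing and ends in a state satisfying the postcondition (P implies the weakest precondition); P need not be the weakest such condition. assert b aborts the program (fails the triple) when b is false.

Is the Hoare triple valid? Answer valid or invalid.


Working backward. After the program, the postcondition s + p + 5 > -4 and w + 7 != s must hold; in canonical form it is p + s > -9 and w != s - 7.
Before p := 2*w: s + 2*w > -9 and w != s - 7
Before assert val - 9 > 0 -> w + 4 <= 2*s + 5: (val > 9 -> w <= 2*s + 1) and s + 2*w > -9 and w != s - 7
The weakest precondition is (val > 9 -> w <= 2*s + 1) and s + 2*w > -9 and w != s - 7.
Check whether (val > 9 -> w <= 2*s + 1) and s + 2*w > -6 and w != s - 7 implies it.
Every state satisfying the precondition satisfies the weakest precondition: the implication holds.
Answer: valid


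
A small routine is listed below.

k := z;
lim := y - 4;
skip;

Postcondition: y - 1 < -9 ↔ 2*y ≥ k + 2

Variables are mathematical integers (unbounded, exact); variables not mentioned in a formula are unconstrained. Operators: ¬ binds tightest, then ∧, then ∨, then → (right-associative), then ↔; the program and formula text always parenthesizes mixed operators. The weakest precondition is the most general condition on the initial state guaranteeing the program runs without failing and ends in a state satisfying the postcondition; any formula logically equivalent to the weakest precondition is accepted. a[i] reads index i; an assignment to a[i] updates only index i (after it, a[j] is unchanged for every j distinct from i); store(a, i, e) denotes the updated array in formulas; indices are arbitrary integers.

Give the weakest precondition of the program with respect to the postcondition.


Working backward. After the program, the postcondition y - 1 < -9 ↔ 2*y ≥ k + 2 must hold; in canonical form it is y < -8 ↔ 2*y ≥ k + 2.
Before skip: y < -8 ↔ 2*y ≥ k + 2
Before lim := y - 4: y < -8 ↔ 2*y ≥ k + 2
Before k := z: y < -8 ↔ 2*y ≥ z + 2
Answer: WP = y < -8 ↔ 2*y ≥ z + 2


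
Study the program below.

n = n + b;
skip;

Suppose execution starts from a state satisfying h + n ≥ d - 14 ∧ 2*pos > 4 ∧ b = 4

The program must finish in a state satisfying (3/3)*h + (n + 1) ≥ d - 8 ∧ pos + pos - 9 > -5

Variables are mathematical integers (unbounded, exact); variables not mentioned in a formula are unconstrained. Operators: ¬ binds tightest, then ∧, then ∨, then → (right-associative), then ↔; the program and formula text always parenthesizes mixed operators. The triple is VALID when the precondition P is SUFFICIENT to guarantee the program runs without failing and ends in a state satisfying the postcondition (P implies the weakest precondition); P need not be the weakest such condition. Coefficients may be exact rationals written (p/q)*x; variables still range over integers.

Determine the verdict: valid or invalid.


Working backward. After the program, the postcondition (3/3)*h + (n + 1) ≥ d - 8 ∧ pos + pos - 9 > -5 must hold; in canonical form it is h + n ≥ d - 9 ∧ 2*pos > 4.
Before skip: h + n ≥ d - 9 ∧ 2*pos > 4
Before n := n + b: b + h + n ≥ d - 9 ∧ 2*pos > 4
The weakest precondition is b + h + n ≥ d - 9 ∧ 2*pos > 4.
Check whether h + n ≥ d - 14 ∧ 2*pos > 4 ∧ b = 4 implies it.
Countermodel: at the initial state b = 4, d = 14, h = 0, n = 0, pos = 3, the precondition holds but the weakest precondition fails.
Answer: invalid


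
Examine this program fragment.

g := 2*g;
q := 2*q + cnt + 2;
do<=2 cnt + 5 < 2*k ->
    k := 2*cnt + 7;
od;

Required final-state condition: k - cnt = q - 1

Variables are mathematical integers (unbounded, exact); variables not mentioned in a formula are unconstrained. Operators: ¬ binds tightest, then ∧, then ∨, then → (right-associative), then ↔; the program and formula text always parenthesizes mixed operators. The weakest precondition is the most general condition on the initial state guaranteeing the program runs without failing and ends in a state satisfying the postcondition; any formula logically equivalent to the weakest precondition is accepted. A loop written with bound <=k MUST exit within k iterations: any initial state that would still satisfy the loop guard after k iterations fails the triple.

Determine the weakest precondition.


Working backward. After the program, the postcondition k - cnt = q - 1 must hold; in canonical form it is k = cnt + q - 1.
Before the loop (bound <=2), unroll the exhaustion recursion (WP_0 = exit-now case; WP_j = one more guarded iteration, up to j = 2):
  WP_0: (¬(cnt < 2*k - 5)) ∧ k = cnt + q - 1
  WP_1: (cnt < 2*k - 5 → ((¬(3*cnt > -9)) ∧ cnt = q - 8)) ∧ ((¬(cnt < 2*k - 5)) → k = cnt + q - 1)
  WP_2: (cnt < 2*k - 5 → ((3*cnt > -9 → ((¬(3*cnt > -9)) ∧ cnt = q - 8)) ∧ ((¬(3*cnt > -9)) → cnt = q - 8))) ∧ ((¬(cnt < 2*k - 5)) → k = cnt + q - 1)
So before the loop: (cnt < 2*k - 5 → ((3*cnt > -9 → ((¬(3*cnt > -9)) ∧ cnt = q - 8)) ∧ ((¬(3*cnt > -9)) → cnt = q - 8))) ∧ ((¬(cnt < 2*k - 5)) → k = cnt + q - 1)
Before q := 2*q + cnt + 2: (cnt < 2*k - 5 → ((3*cnt > -9 → ((¬(3*cnt > -9)) ∧ 2*q = 6)) ∧ ((¬(3*cnt > -9)) → 2*q = 6))) ∧ ((¬(cnt < 2*k - 5)) → k = 2*cnt + 2*q + 1)
Before g := 2*g: (cnt < 2*k - 5 → ((3*cnt > -9 → ((¬(3*cnt > -9)) ∧ 2*q = 6)) ∧ ((¬(3*cnt > -9)) → 2*q = 6))) ∧ ((¬(cnt < 2*k - 5)) → k = 2*cnt + 2*q + 1)
Answer: WP = (cnt < 2*k - 5 → ((3*cnt > -9 → ((¬(3*cnt > -9)) ∧ 2*q = 6)) ∧ ((¬(3*cnt > -9)) → 2*q = 6))) ∧ ((¬(cnt < 2*k - 5)) → k = 2*cnt + 2*q + 1)


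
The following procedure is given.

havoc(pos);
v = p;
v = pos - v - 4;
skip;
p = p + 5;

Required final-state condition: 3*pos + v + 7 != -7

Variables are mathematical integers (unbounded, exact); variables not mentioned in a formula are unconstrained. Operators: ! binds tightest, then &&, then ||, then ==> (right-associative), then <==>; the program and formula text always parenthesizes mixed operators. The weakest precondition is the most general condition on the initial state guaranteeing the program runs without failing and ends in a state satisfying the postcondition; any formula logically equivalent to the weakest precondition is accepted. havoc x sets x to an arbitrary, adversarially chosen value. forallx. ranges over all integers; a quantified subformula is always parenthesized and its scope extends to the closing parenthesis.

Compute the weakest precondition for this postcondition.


Working backward. After the program, the postcondition 3*pos + v + 7 != -7 must hold; in canonical form it is 3*pos + v != -14.
Before p := p + 5: 3*pos + v != -14
Before skip: 3*pos + v != -14
Before v := pos - v - 4: 4*pos != v - 10
Before v := p: 4*pos != p - 10
Before havoc pos: forall pos_1. 4*pos_1 != p - 10
Answer: WP = forall pos_1. 4*pos_1 != p - 10


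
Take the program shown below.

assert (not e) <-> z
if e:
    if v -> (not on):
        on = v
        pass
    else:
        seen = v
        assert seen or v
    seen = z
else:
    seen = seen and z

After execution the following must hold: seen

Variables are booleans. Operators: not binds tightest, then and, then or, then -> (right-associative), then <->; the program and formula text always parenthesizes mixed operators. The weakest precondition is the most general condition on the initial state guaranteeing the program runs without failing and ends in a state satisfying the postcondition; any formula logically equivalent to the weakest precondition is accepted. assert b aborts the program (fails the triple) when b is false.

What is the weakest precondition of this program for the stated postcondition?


Working backward. After the program, seen must hold.
Then branch requires ((v -> (not on)) -> z) and ((not (v -> (not on))) -> (v and z)); else branch requires seen and z.
Before the if: (e -> (((v -> (not on)) -> z) and ((not (v -> (not on))) -> (v and z)))) and ((not e) -> (seen and z))
Before assert (not e) <-> z: ((not e) <-> z) and (e -> (((v -> (not on)) -> z) and ((not (v -> (not on))) -> (v and z)))) and ((not e) -> (seen and z))
Answer: WP = ((not e) <-> z) and (e -> (((v -> (not on)) -> z) and ((not (v -> (not on))) -> (v and z)))) and ((not e) -> (seen and z))


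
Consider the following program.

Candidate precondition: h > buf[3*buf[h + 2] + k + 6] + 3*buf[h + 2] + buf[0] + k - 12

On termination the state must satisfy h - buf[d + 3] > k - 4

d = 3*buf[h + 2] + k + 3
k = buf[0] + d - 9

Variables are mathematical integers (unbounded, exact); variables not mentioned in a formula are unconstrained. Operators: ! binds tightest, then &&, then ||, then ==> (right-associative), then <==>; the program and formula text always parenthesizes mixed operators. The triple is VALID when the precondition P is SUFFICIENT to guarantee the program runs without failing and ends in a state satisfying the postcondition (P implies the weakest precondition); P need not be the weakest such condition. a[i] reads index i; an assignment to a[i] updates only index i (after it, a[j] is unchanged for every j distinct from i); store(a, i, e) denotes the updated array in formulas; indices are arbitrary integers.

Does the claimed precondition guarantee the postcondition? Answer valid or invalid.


Working backward. After the program, the postcondition h - buf[d + 3] > k - 4 must hold; in canonical form it is h > buf[d + 3] + k - 4.
Before k := buf[0] + d - 9: h > buf[d + 3] + buf[0] + d - 13
Before d := 3*buf[h + 2] + k + 3: h > buf[3*buf[h + 2] + k + 6] + 3*buf[h + 2] + buf[0] + k - 10
The weakest precondition is h > buf[3*buf[h + 2] + k + 6] + 3*buf[h + 2] + buf[0] + k - 10.
Check whether h > buf[3*buf[h + 2] + k + 6] + 3*buf[h + 2] + buf[0] + k - 12 implies it.
Countermodel: at the initial state buf = {[0] = -36631, [2] = 7040, [21126] = 15521, elsewhere 7040}, h = 0, k = 0, the precondition holds but the weakest precondition fails.
Answer: invalid


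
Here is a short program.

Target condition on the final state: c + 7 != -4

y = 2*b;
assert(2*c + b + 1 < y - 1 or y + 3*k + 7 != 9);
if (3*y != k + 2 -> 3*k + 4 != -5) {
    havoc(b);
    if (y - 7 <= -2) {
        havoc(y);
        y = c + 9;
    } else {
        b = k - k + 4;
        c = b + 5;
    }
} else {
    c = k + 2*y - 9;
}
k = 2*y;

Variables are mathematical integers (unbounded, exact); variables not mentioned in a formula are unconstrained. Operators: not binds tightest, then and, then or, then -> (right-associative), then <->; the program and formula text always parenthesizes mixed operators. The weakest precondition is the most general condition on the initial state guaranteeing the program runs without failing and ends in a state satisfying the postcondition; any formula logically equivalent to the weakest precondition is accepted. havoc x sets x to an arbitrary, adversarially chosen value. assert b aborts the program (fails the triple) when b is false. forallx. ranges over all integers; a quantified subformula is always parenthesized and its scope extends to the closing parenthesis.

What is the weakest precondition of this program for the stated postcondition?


Working backward. After the program, the postcondition c + 7 != -4 must hold; in canonical form it is c != -11.
Before k := 2*y: c != -11
Then branch requires y <= 5 -> c != -11; else branch requires k + 2*y != -2.
Before the if: ((3*y != k + 2 -> 3*k != -9) -> (y <= 5 -> c != -11)) and ((not (3*y != k + 2 -> 3*k != -9)) -> k + 2*y != -2)
Before assert 2*c + b + 1 < y - 1 or y + 3*k + 7 != 9: (b + 2*c < y - 2 or 3*k + y != 2) and ((3*y != k + 2 -> 3*k != -9) -> (y <= 5 -> c != -11)) and ((not (3*y != k + 2 -> 3*k != -9)) -> k + 2*y != -2)
Before y := 2*b: (2*c < b - 2 or 2*b + 3*k != 2) and ((6*b != k + 2 -> 3*k != -9) -> (2*b <= 5 -> c != -11)) and ((not (6*b != k + 2 -> 3*k != -9)) -> 4*b + k != -2)
Answer: WP = (2*c < b - 2 or 2*b + 3*k != 2) and ((6*b != k + 2 -> 3*k != -9) -> (2*b <= 5 -> c != -11)) and ((not (6*b != k + 2 -> 3*k != -9)) -> 4*b + k != -2)


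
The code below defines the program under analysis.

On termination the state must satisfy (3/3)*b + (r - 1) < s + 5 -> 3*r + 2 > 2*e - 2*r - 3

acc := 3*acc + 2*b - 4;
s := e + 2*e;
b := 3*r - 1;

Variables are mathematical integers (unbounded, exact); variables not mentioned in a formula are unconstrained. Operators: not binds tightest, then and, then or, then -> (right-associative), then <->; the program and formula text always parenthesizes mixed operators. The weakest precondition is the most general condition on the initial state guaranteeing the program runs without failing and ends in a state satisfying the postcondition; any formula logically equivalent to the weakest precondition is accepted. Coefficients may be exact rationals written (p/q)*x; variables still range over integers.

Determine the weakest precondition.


Working backward. After the program, the postcondition (3/3)*b + (r - 1) < s + 5 -> 3*r + 2 > 2*e - 2*r - 3 must hold; in canonical form it is b + r < s + 6 -> 5*r > 2*e - 5.
Before b := 3*r - 1: 4*r < s + 7 -> 5*r > 2*e - 5
Before s := e + 2*e: 4*r < 3*e + 7 -> 5*r > 2*e - 5
Before acc := 3*acc + 2*b - 4: 4*r < 3*e + 7 -> 5*r > 2*e - 5
Answer: WP = 4*r < 3*e + 7 -> 5*r > 2*e - 5


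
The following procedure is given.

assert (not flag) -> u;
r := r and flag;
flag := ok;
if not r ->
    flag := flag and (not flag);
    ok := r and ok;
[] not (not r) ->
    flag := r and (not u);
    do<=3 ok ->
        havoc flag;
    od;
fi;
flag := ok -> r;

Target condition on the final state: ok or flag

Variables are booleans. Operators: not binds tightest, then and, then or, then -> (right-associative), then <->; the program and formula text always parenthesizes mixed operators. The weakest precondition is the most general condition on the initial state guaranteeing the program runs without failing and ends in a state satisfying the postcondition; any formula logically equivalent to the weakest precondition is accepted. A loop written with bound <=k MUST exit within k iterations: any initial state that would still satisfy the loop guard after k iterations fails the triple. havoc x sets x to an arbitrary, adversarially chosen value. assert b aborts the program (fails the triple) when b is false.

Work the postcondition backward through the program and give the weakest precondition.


Working backward. After the program, ok or flag must hold.
Before flag := ok -> r: ok or (ok -> r)
Then branch requires (r and ok) or ((r and ok) -> r); else branch requires (ok -> ((ok -> ((ok -> ((not ok) and (ok or (ok -> r)))) and ((not ok) -> (ok or (ok -> r))))) and ((not ok) -> (ok or (ok -> r))))) and ((not ok) -> (ok or (ok -> r))).
Before the if: ((not r) -> ((r and ok) or ((r and ok) -> r))) and (r -> ((ok -> ((ok -> ((ok -> ((not ok) and (ok or (ok -> r)))) and ((not ok) -> (ok or (ok -> r))))) and ((not ok) -> (ok or (ok -> r))))) and ((not ok) -> (ok or (ok -> r)))))
Before flag := ok: ((not r) -> ((r and ok) or ((r and ok) -> r))) and (r -> ((ok -> ((ok -> ((ok -> ((not ok) and (ok or (ok -> r)))) and ((not ok) -> (ok or (ok -> r))))) and ((not ok) -> (ok or (ok -> r))))) and ((not ok) -> (ok or (ok -> r)))))
Before r := r and flag: ((not (r and flag)) -> ((r and flag and ok) or ((r and flag and ok) -> (r and flag)))) and ((r and flag) -> ((ok -> ((ok -> ((ok -> ((not ok) and (ok or (ok -> (r and flag))))) and ((not ok) -> (ok or (ok -> (r and flag)))))) and ((not ok) -> (ok or (ok -> (r and flag)))))) and ((not ok) -> (ok or (ok -> (r and flag))))))
Before assert (not flag) -> u: ((not flag) -> u) and ((not (r and flag)) -> ((r and flag and ok) or ((r and flag and ok) -> (r and flag)))) and ((r and flag) -> ((ok -> ((ok -> ((ok -> ((not ok) and (ok or (ok -> (r and flag))))) and ((not ok) -> (ok or (ok -> (r and flag)))))) and ((not ok) -> (ok or (ok -> (r and flag)))))) and ((not ok) -> (ok or (ok -> (r and flag))))))
Answer: WP = ((not flag) -> u) and ((not (r and flag)) -> ((r and flag and ok) or ((r and flag and ok) -> (r and flag)))) and ((r and flag) -> ((ok -> ((ok -> ((ok -> ((not ok) and (ok or (ok -> (r and flag))))) and ((not ok) -> (ok or (ok -> (r and flag)))))) and ((not ok) -> (ok or (ok -> (r and flag)))))) and ((not ok) -> (ok or (ok -> (r and flag))))))


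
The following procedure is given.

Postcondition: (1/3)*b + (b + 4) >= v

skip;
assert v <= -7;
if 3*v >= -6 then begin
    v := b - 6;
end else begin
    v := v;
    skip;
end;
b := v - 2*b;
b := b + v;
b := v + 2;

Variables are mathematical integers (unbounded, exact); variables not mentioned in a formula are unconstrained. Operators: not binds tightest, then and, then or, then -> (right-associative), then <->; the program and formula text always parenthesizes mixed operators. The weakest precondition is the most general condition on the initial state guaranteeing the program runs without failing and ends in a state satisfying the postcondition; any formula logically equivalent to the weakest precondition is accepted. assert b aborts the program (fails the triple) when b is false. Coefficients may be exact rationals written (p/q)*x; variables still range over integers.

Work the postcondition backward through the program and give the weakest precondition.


Working backward. After the program, the postcondition (1/3)*b + (b + 4) >= v must hold; in canonical form it is (4/3)*b >= v - 4.
Before b := v + 2: (1/3)*v >= -20/3
Before b := b + v: (1/3)*v >= -20/3
Before b := v - 2*b: (1/3)*v >= -20/3
Then branch requires (1/3)*b >= -14/3; else branch requires (1/3)*v >= -20/3.
Before the if: (3*v >= -6 -> (1/3)*b >= -14/3) and ((not (3*v >= -6)) -> (1/3)*v >= -20/3)
Before assert v <= -7: v <= -7 and (3*v >= -6 -> (1/3)*b >= -14/3) and ((not (3*v >= -6)) -> (1/3)*v >= -20/3)
Before skip: v <= -7 and (3*v >= -6 -> (1/3)*b >= -14/3) and ((not (3*v >= -6)) -> (1/3)*v >= -20/3)
Answer: WP = v <= -7 and (3*v >= -6 -> (1/3)*b >= -14/3) and ((not (3*v >= -6)) -> (1/3)*v >= -20/3)


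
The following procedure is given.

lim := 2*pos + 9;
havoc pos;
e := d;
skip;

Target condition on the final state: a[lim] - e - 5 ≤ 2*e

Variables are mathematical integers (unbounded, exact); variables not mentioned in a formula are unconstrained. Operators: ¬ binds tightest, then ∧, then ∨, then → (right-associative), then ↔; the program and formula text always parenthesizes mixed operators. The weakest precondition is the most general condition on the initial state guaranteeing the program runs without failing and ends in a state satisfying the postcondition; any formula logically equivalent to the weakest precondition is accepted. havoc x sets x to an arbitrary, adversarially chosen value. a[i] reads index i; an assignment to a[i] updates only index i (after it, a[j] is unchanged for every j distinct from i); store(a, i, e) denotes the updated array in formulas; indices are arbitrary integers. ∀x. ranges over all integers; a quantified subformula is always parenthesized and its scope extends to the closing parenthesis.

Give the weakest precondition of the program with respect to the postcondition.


Working backward. After the program, the postcondition a[lim] - e - 5 ≤ 2*e must hold; in canonical form it is a[lim] ≤ 3*e + 5.
Before skip: a[lim] ≤ 3*e + 5
Before e := d: a[lim] ≤ 3*d + 5
Before havoc pos: a[lim] ≤ 3*d + 5
Before lim := 2*pos + 9: a[2*pos + 9] ≤ 3*d + 5
Answer: WP = a[2*pos + 9] ≤ 3*d + 5
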